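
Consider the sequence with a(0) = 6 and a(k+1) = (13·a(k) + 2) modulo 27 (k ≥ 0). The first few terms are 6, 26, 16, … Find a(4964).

22

We have a(0) = 6, a(1) = 26, a(2) = 16, a(3) = 21, a(4) = 5, a(5) = 13, a(6) = 9, a(7) = 11, a(8) = 10, a(9) = 24, a(10) = 17, a(11) = 7, a(12) = 12, a(13) = 23, a(14) = 4, a(15) = 0, a(16) = 2, a(17) = 1, a(18) = 15, a(19) = 8, a(20) = 25, a(21) = 3, a(22) = 14, a(23) = 22, a(24) = 18, a(25) = 20, a(26) = 19, a(27) = 6.
Since a(27) = a(0) = 6, the sequence is periodic with period 27.
So a(4964) = a(0 + ((4964-0) mod 27)) = a(23) = 22.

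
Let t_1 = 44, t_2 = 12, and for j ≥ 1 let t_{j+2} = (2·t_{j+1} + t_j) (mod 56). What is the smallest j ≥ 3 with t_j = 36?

4

Computing terms: t_1 = 44; t_2 = 12; t_3 = 12; t_4 = 36; t_5 = 28; t_6 = 36; t_7 = 44; t_8 = 12.
Since (t_7, t_8) = (t_1, t_2) = (44, 12) (two consecutive terms determine the rest), the sequence is periodic with period 6.
The value 36 first appears (with j ≥ 3) at t_4.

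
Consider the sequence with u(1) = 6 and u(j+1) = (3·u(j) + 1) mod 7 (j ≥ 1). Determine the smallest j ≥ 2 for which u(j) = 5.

2

u(1) = 6,  u(2) = 5,  u(3) = 2,  u(4) = 0,  u(5) = 1,  u(6) = 4,  u(7) = 6.
The sequence repeats with period 6.
The value 5 first appears (with j ≥ 2) at u(2).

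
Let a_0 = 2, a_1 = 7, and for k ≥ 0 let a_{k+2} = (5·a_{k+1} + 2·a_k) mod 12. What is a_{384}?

11

a_0 = 2, a_1 = 7, a_2 = 3, a_3 = 5, a_4 = 7, a_5 = 9, a_6 = 11, a_7 = 1, a_8 = 3, a_9 = 5.
Since (a_8, a_9) = (a_2, a_3) = (3, 5) (two consecutive terms determine the rest), the sequence is eventually periodic: after a pre-period of length 2 it cycles with period 6.
For k ≥ 2, a_k depends only on (k - 2) mod 6. (384 - 2) mod 6 = 4, so a_{384} = a_6 = 11.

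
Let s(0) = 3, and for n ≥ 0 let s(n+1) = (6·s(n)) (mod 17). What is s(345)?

s(0) = 3,  s(1) = 1,  s(2) = 6,  s(3) = 2,  s(4) = 12,  s(5) = 4,  s(6) = 7,  s(7) = 8,  s(8) = 14,  s(9) = 16,  s(10) = 11,  s(11) = 15,  s(12) = 5,  s(13) = 13,  s(14) = 10,  s(15) = 9,  s(16) = 3.
Since s(16) = s(0) = 3, the sequence is periodic with period 16.
(345 - 0) mod 16 = 9, so s(345) = s(9) = 16.

16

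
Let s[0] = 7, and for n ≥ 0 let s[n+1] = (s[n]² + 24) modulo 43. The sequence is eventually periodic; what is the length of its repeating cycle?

s[0] = 7,  s[1] = 30,  s[2] = 21,  s[3] = 35,  s[4] = 2,  s[5] = 28,  s[6] = 34,  s[7] = 19,  s[8] = 41,  s[9] = 28.
Since s[9] = s[5] = 28, the sequence is eventually periodic: after a pre-period of length 5 it cycles with period 4.

4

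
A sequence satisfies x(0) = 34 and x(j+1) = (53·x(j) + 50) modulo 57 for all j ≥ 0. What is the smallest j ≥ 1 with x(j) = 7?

12

Computing terms: x(0) = 34,  x(1) = 28,  x(2) = 52,  x(3) = 13,  x(4) = 55,  x(5) = 1,  x(6) = 46,  x(7) = 37,  x(8) = 16,  x(9) = 43,  x(10) = 49,  x(11) = 25,  x(12) = 7,  x(13) = 22,  x(14) = 19,  x(15) = 31,  x(16) = 40,  x(17) = 4,  x(18) = 34.
Since x(18) = x(0) = 34, the sequence is periodic with period 18.
The value 7 first appears (with j ≥ 1) at x(12).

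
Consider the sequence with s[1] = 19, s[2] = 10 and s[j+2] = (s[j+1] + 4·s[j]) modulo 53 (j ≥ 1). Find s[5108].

Listing terms: s[1] = 19, s[2] = 10, s[3] = 33, s[4] = 20, s[5] = 46, s[6] = 20, s[7] = 45, s[8] = 19, s[9] = 40, s[10] = 10, s[11] = 11, s[12] = 51, s[13] = 42, s[14] = 34, s[15] = 43, s[16] = 20, s[17] = 33, s[18] = 7, s[19] = 33, s[20] = 8, s[21] = 34, s[22] = 13, s[23] = 43, s[24] = 42, s[25] = 2, s[26] = 11, s[27] = 19, s[28] = 10.
Since (s[27], s[28]) = (s[1], s[2]) = (19, 10) (two consecutive terms determine the rest), the sequence is periodic with period 26.
(5108 - 1) mod 26 = 11, so s[5108] = s[12] = 51.

51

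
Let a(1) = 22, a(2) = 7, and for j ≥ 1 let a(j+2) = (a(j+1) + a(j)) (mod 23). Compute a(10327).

a(1) = 22; a(2) = 7; a(3) = 6; a(4) = 13; a(5) = 19; a(6) = 9; a(7) = 5; a(8) = 14; a(9) = 19; a(10) = 10; a(11) = 6; a(12) = 16; a(13) = 22; a(14) = 15; a(15) = 14; a(16) = 6; a(17) = 20; a(18) = 3; a(19) = 0; a(20) = 3; a(21) = 3; a(22) = 6; a(23) = 9; a(24) = 15; a(25) = 1; a(26) = 16; a(27) = 17; a(28) = 10; a(29) = 4; a(30) = 14; a(31) = 18; a(32) = 9; a(33) = 4; a(34) = 13; a(35) = 17; a(36) = 7; a(37) = 1; a(38) = 8; a(39) = 9; a(40) = 17; a(41) = 3; a(42) = 20; a(43) = 0; a(44) = 20; a(45) = 20; a(46) = 17; a(47) = 14; a(48) = 8; a(49) = 22; a(50) = 7.
Since (a(49), a(50)) = (a(1), a(2)) = (22, 7) (two consecutive terms determine the rest), the sequence is periodic with period 48.
(10327 - 1) mod 48 = 6, so a(10327) = a(7) = 5.

5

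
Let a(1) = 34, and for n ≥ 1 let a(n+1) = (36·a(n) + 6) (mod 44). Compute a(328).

Listing terms: a(1) = 34; a(2) = 42; a(3) = 22; a(4) = 6; a(5) = 2; a(6) = 34.
The sequence repeats with period 5.
So a(328) = a(1 + ((328-1) mod 5)) = a(3) = 22.

22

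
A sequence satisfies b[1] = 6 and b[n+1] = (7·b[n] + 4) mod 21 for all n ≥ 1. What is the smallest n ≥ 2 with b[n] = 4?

Listing terms: b[1] = 6,  b[2] = 4,  b[3] = 11,  b[4] = 18,  b[5] = 4.
Since b[5] = b[2] = 4, the sequence is eventually periodic: after a pre-period of length 1 it cycles with period 3.
The value 4 first appears (with n ≥ 2) at b[2].

2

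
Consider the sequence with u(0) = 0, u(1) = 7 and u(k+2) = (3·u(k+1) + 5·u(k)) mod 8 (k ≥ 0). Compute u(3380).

1

u(0) = 0,  u(1) = 7,  u(2) = 5,  u(3) = 2,  u(4) = 7,  u(5) = 7,  u(6) = 0,  u(7) = 3,  u(8) = 1,  u(9) = 2,  u(10) = 3,  u(11) = 3,  u(12) = 0,  u(13) = 7.
Since (u(12), u(13)) = (u(0), u(1)) = (0, 7) (two consecutive terms determine the rest), the sequence is periodic with period 12.
So u(3380) = u(0 + ((3380-0) mod 12)) = u(8) = 1.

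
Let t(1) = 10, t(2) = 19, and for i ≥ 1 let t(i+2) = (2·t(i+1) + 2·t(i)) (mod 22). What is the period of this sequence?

Computing terms: t(1) = 10, t(2) = 19, t(3) = 14, t(4) = 0, t(5) = 6, t(6) = 12, t(7) = 14, t(8) = 8, t(9) = 0, t(10) = 16, t(11) = 10, t(12) = 8, t(13) = 14, t(14) = 0.
Since (t(13), t(14)) = (t(3), t(4)) = (14, 0) (two consecutive terms determine the rest), the sequence is eventually periodic: after a pre-period of length 2 it cycles with period 10.

10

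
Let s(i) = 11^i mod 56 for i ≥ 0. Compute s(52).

25

Computing terms: s(0) = 1, s(1) = 11, s(2) = 9, s(3) = 43, s(4) = 25, s(5) = 51, s(6) = 1.
The sequence repeats with period 6.
(52 - 0) mod 6 = 4, so s(52) = s(4) = 25.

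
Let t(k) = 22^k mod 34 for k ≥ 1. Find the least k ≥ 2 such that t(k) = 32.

We have t(1) = 22; t(2) = 8; t(3) = 6; t(4) = 30; t(5) = 14; t(6) = 2; t(7) = 10; t(8) = 16; t(9) = 12; t(10) = 26; t(11) = 28; t(12) = 4; t(13) = 20; t(14) = 32; t(15) = 24; t(16) = 18; t(17) = 22.
The sequence repeats with period 16.
The value 32 first appears (with k ≥ 2) at t(14).

14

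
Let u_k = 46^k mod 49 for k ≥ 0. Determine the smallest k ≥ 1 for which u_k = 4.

Computing terms: u_0 = 1,  u_1 = 46,  u_2 = 9,  u_3 = 22,  u_4 = 32,  u_5 = 2,  u_6 = 43,  u_7 = 18,  u_8 = 44,  u_9 = 15,  u_{10} = 4,  u_{11} = 37,  u_{12} = 36,  u_{13} = 39,  u_{14} = 30,  u_{15} = 8,  u_{16} = 25,  u_{17} = 23,  u_{18} = 29,  u_{19} = 11,  u_{20} = 16,  u_{21} = 1.
Since u_{21} = u_0 = 1, the sequence is periodic with period 21.
The value 4 first appears (with k ≥ 1) at u_{10}.

10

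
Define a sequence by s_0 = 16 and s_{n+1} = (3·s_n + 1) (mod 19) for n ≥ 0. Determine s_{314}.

Listing terms: s_0 = 16; s_1 = 11; s_2 = 15; s_3 = 8; s_4 = 6; s_5 = 0; s_6 = 1; s_7 = 4; s_8 = 13; s_9 = 2; s_{10} = 7; s_{11} = 3; s_{12} = 10; s_{13} = 12; s_{14} = 18; s_{15} = 17; s_{16} = 14; s_{17} = 5; s_{18} = 16.
The sequence repeats with period 18.
So s_{314} = s_{0 + ((314-0) mod 18)} = s_8 = 13.

13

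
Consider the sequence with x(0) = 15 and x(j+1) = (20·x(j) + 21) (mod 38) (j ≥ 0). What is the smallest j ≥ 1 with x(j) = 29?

7

We have x(0) = 15,  x(1) = 17,  x(2) = 19,  x(3) = 21,  x(4) = 23,  x(5) = 25,  x(6) = 27,  x(7) = 29,  x(8) = 31,  x(9) = 33,  x(10) = 35,  x(11) = 37,  x(12) = 1,  x(13) = 3,  x(14) = 5,  x(15) = 7,  x(16) = 9,  x(17) = 11,  x(18) = 13,  x(19) = 15.
Since x(19) = x(0) = 15, the sequence is periodic with period 19.
The value 29 first appears (with j ≥ 1) at x(7).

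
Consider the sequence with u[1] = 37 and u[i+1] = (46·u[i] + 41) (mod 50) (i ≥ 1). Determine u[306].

We have u[1] = 37; u[2] = 43; u[3] = 19; u[4] = 15; u[5] = 31; u[6] = 17; u[7] = 23; u[8] = 49; u[9] = 45; u[10] = 11; u[11] = 47; u[12] = 3; u[13] = 29; u[14] = 25; u[15] = 41; u[16] = 27; u[17] = 33; u[18] = 9; u[19] = 5; u[20] = 21; u[21] = 7; u[22] = 13; u[23] = 39; u[24] = 35; u[25] = 1; u[26] = 37.
Since u[26] = u[1] = 37, the sequence is periodic with period 25.
So u[306] = u[1 + ((306-1) mod 25)] = u[6] = 17.

17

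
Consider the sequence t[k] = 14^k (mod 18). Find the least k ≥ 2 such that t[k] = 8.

Listing terms: t[1] = 14, t[2] = 16, t[3] = 8, t[4] = 4, t[5] = 2, t[6] = 10, t[7] = 14.
The sequence repeats with period 6.
The value 8 first appears (with k ≥ 2) at t[3].

3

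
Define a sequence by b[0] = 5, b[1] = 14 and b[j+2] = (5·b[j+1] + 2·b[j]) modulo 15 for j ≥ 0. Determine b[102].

Listing terms: b[0] = 5; b[1] = 14; b[2] = 5; b[3] = 8; b[4] = 5; b[5] = 11; b[6] = 5; b[7] = 2; b[8] = 5; b[9] = 14.
Since (b[8], b[9]) = (b[0], b[1]) = (5, 14) (two consecutive terms determine the rest), the sequence is periodic with period 8.
So b[102] = b[0 + ((102-0) mod 8)] = b[6] = 5.

5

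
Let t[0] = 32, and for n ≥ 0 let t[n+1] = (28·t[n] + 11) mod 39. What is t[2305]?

10

Listing terms: t[0] = 32,  t[1] = 10,  t[2] = 18,  t[3] = 8,  t[4] = 1,  t[5] = 0,  t[6] = 11,  t[7] = 7,  t[8] = 12,  t[9] = 35,  t[10] = 16,  t[11] = 30,  t[12] = 32.
Since t[12] = t[0] = 32, the sequence is periodic with period 12.
(2305 - 0) mod 12 = 1, so t[2305] = t[1] = 10.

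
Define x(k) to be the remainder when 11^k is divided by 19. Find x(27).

x(1) = 11,  x(2) = 7,  x(3) = 1,  x(4) = 11.
Since x(4) = x(1) = 11, the sequence is periodic with period 3.
So x(27) = x(1 + ((27-1) mod 3)) = x(3) = 1.

1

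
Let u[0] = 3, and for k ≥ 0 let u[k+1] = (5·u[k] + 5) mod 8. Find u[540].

u[0] = 3,  u[1] = 4,  u[2] = 1,  u[3] = 2,  u[4] = 7,  u[5] = 0,  u[6] = 5,  u[7] = 6,  u[8] = 3.
The sequence repeats with period 8.
So u[540] = u[0 + ((540-0) mod 8)] = u[4] = 7.

7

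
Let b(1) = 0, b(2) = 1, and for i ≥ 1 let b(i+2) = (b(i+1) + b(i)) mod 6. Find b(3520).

We have b(1) = 0, b(2) = 1, b(3) = 1, b(4) = 2, b(5) = 3, b(6) = 5, b(7) = 2, b(8) = 1, b(9) = 3, b(10) = 4, b(11) = 1, b(12) = 5, b(13) = 0, b(14) = 5, b(15) = 5, b(16) = 4, b(17) = 3, b(18) = 1, b(19) = 4, b(20) = 5, b(21) = 3, b(22) = 2, b(23) = 5, b(24) = 1, b(25) = 0, b(26) = 1.
The sequence repeats with period 24.
So b(3520) = b(1 + ((3520-1) mod 24)) = b(16) = 4.

4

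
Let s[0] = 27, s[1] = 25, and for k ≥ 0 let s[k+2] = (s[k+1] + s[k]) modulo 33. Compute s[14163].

11

Listing terms: s[0] = 27,  s[1] = 25,  s[2] = 19,  s[3] = 11,  s[4] = 30,  s[5] = 8,  s[6] = 5,  s[7] = 13,  s[8] = 18,  s[9] = 31,  s[10] = 16,  s[11] = 14,  s[12] = 30,  s[13] = 11,  s[14] = 8,  s[15] = 19,  s[16] = 27,  s[17] = 13,  s[18] = 7,  s[19] = 20,  s[20] = 27,  s[21] = 14,  s[22] = 8,  s[23] = 22,  s[24] = 30,  s[25] = 19,  s[26] = 16,  s[27] = 2,  s[28] = 18,  s[29] = 20,  s[30] = 5,  s[31] = 25,  s[32] = 30,  s[33] = 22,  s[34] = 19,  s[35] = 8,  s[36] = 27,  s[37] = 2,  s[38] = 29,  s[39] = 31,  s[40] = 27,  s[41] = 25.
The sequence repeats with period 40.
So s[14163] = s[0 + ((14163-0) mod 40)] = s[3] = 11.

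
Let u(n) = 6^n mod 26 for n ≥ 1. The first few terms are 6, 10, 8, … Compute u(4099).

20

Computing terms: u(1) = 6; u(2) = 10; u(3) = 8; u(4) = 22; u(5) = 2; u(6) = 12; u(7) = 20; u(8) = 16; u(9) = 18; u(10) = 4; u(11) = 24; u(12) = 14; u(13) = 6.
The sequence repeats with period 12.
So u(4099) = u(1 + ((4099-1) mod 12)) = u(7) = 20.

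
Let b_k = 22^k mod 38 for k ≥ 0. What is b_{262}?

16

b_0 = 1; b_1 = 22; b_2 = 28; b_3 = 8; b_4 = 24; b_5 = 34; b_6 = 26; b_7 = 2; b_8 = 6; b_9 = 18; b_{10} = 16; b_{11} = 10; b_{12} = 30; b_{13} = 14; b_{14} = 4; b_{15} = 12; b_{16} = 36; b_{17} = 32; b_{18} = 20; b_{19} = 22.
Since b_{19} = b_1 = 22, the sequence is eventually periodic: after a pre-period of length 1 it cycles with period 18.
For k ≥ 1, b_k depends only on (k - 1) mod 18. (262 - 1) mod 18 = 9, so b_{262} = b_{10} = 16.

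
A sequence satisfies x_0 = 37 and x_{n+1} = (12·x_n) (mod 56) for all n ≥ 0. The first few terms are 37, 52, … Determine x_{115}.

Computing terms: x_0 = 37; x_1 = 52; x_2 = 8; x_3 = 40; x_4 = 32; x_5 = 48; x_6 = 16; x_7 = 24; x_8 = 8.
Since x_8 = x_2 = 8, the sequence is eventually periodic: after a pre-period of length 2 it cycles with period 6.
For n ≥ 2, x_n depends only on (n - 2) mod 6. (115 - 2) mod 6 = 5, so x_{115} = x_7 = 24.

24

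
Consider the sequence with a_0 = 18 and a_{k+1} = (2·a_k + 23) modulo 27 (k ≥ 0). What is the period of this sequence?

Listing terms: a_0 = 18,  a_1 = 5,  a_2 = 6,  a_3 = 8,  a_4 = 12,  a_5 = 20,  a_6 = 9,  a_7 = 14,  a_8 = 24,  a_9 = 17,  a_{10} = 3,  a_{11} = 2,  a_{12} = 0,  a_{13} = 23,  a_{14} = 15,  a_{15} = 26,  a_{16} = 21,  a_{17} = 11,  a_{18} = 18.
The sequence repeats with period 18.

18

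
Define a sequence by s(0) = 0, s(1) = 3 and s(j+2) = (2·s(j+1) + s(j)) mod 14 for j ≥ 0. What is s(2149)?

3

We have s(0) = 0; s(1) = 3; s(2) = 6; s(3) = 1; s(4) = 8; s(5) = 3; s(6) = 0; s(7) = 3.
The sequence repeats with period 6.
(2149 - 0) mod 6 = 1, so s(2149) = s(1) = 3.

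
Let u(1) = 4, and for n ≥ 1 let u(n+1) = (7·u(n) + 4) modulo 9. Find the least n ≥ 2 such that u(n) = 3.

3

Computing terms: u(1) = 4, u(2) = 5, u(3) = 3, u(4) = 7, u(5) = 8, u(6) = 6, u(7) = 1, u(8) = 2, u(9) = 0, u(10) = 4.
The sequence repeats with period 9.
The value 3 first appears (with n ≥ 2) at u(3).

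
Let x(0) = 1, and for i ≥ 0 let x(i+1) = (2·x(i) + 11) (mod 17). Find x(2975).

Listing terms: x(0) = 1,  x(1) = 13,  x(2) = 3,  x(3) = 0,  x(4) = 11,  x(5) = 16,  x(6) = 9,  x(7) = 12,  x(8) = 1.
Since x(8) = x(0) = 1, the sequence is periodic with period 8.
(2975 - 0) mod 8 = 7, so x(2975) = x(7) = 12.

12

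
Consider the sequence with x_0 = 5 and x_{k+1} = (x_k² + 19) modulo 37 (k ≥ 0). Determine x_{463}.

26

Computing terms: x_0 = 5, x_1 = 7, x_2 = 31, x_3 = 18, x_4 = 10, x_5 = 8, x_6 = 9, x_7 = 26, x_8 = 29, x_9 = 9.
Since x_9 = x_6 = 9, the sequence is eventually periodic: after a pre-period of length 6 it cycles with period 3.
For k ≥ 6, x_k depends only on (k - 6) mod 3. (463 - 6) mod 3 = 1, so x_{463} = x_7 = 26.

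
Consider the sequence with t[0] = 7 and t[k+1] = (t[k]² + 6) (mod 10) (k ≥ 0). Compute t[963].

Computing terms: t[0] = 7; t[1] = 5; t[2] = 1; t[3] = 7.
The sequence repeats with period 3.
So t[963] = t[0 + ((963-0) mod 3)] = t[0] = 7.

7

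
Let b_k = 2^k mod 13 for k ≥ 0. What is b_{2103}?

Listing terms: b_0 = 1,  b_1 = 2,  b_2 = 4,  b_3 = 8,  b_4 = 3,  b_5 = 6,  b_6 = 12,  b_7 = 11,  b_8 = 9,  b_9 = 5,  b_{10} = 10,  b_{11} = 7,  b_{12} = 1.
The sequence repeats with period 12.
So b_{2103} = b_{0 + ((2103-0) mod 12)} = b_3 = 8.

8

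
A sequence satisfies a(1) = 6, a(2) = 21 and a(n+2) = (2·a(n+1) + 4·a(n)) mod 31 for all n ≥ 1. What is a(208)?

12

Computing terms: a(1) = 6,  a(2) = 21,  a(3) = 4,  a(4) = 30,  a(5) = 14,  a(6) = 24,  a(7) = 11,  a(8) = 25,  a(9) = 1,  a(10) = 9,  a(11) = 22,  a(12) = 18,  a(13) = 0,  a(14) = 10,  a(15) = 20,  a(16) = 18,  a(17) = 23,  a(18) = 25,  a(19) = 18,  a(20) = 12,  a(21) = 3,  a(22) = 23,  a(23) = 27,  a(24) = 22,  a(25) = 28,  a(26) = 20,  a(27) = 28,  a(28) = 12,  a(29) = 12,  a(30) = 10,  a(31) = 6,  a(32) = 21.
Since (a(31), a(32)) = (a(1), a(2)) = (6, 21) (two consecutive terms determine the rest), the sequence is periodic with period 30.
So a(208) = a(1 + ((208-1) mod 30)) = a(28) = 12.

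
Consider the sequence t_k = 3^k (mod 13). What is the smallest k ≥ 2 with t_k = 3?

t_1 = 3, t_2 = 9, t_3 = 1, t_4 = 3.
Since t_4 = t_1 = 3, the sequence is periodic with period 3.
The value 3 next appears (with k ≥ 2) at t_4.

4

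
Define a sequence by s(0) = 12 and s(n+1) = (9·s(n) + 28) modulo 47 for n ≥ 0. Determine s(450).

s(0) = 12, s(1) = 42, s(2) = 30, s(3) = 16, s(4) = 31, s(5) = 25, s(6) = 18, s(7) = 2, s(8) = 46, s(9) = 19, s(10) = 11, s(11) = 33, s(12) = 43, s(13) = 39, s(14) = 3, s(15) = 8, s(16) = 6, s(17) = 35, s(18) = 14, s(19) = 13, s(20) = 4, s(21) = 17, s(22) = 40, s(23) = 12.
The sequence repeats with period 23.
So s(450) = s(0 + ((450-0) mod 23)) = s(13) = 39.

39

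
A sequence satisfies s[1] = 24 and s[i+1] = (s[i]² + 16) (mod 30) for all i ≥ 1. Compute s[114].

We have s[1] = 24, s[2] = 22, s[3] = 20, s[4] = 26, s[5] = 2, s[6] = 20.
Since s[6] = s[3] = 20, the sequence is eventually periodic: after a pre-period of length 2 it cycles with period 3.
For i ≥ 3, s[i] depends only on (i - 3) mod 3. (114 - 3) mod 3 = 0, so s[114] = s[3] = 20.

20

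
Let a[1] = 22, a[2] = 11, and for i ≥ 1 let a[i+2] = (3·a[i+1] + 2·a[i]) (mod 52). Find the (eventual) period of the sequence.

12

Listing terms: a[1] = 22,  a[2] = 11,  a[3] = 25,  a[4] = 45,  a[5] = 29,  a[6] = 21,  a[7] = 17,  a[8] = 41,  a[9] = 1,  a[10] = 33,  a[11] = 49,  a[12] = 5,  a[13] = 9,  a[14] = 37,  a[15] = 25,  a[16] = 45.
Since (a[15], a[16]) = (a[3], a[4]) = (25, 45) (two consecutive terms determine the rest), the sequence is eventually periodic: after a pre-period of length 2 it cycles with period 12.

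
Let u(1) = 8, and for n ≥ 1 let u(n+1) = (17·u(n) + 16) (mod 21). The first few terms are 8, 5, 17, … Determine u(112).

Listing terms: u(1) = 8,  u(2) = 5,  u(3) = 17,  u(4) = 11,  u(5) = 14,  u(6) = 2,  u(7) = 8.
The sequence repeats with period 6.
(112 - 1) mod 6 = 3, so u(112) = u(4) = 11.

11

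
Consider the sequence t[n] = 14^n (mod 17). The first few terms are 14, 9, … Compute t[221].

5

We have t[1] = 14,  t[2] = 9,  t[3] = 7,  t[4] = 13,  t[5] = 12,  t[6] = 15,  t[7] = 6,  t[8] = 16,  t[9] = 3,  t[10] = 8,  t[11] = 10,  t[12] = 4,  t[13] = 5,  t[14] = 2,  t[15] = 11,  t[16] = 1,  t[17] = 14.
Since t[17] = t[1] = 14, the sequence is periodic with period 16.
So t[221] = t[1 + ((221-1) mod 16)] = t[13] = 5.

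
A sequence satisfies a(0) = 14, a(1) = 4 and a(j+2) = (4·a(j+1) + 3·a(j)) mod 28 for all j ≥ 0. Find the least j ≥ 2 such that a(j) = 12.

Listing terms: a(0) = 14,  a(1) = 4,  a(2) = 2,  a(3) = 20,  a(4) = 2,  a(5) = 12,  a(6) = 26,  a(7) = 0,  a(8) = 22,  a(9) = 4,  a(10) = 26,  a(11) = 4,  a(12) = 10,  a(13) = 24,  a(14) = 14,  a(15) = 16,  a(16) = 22,  a(17) = 24,  a(18) = 22,  a(19) = 20,  a(20) = 6,  a(21) = 0,  a(22) = 18,  a(23) = 16,  a(24) = 6,  a(25) = 16,  a(26) = 26,  a(27) = 12,  a(28) = 14,  a(29) = 8,  a(30) = 18,  a(31) = 12,  a(32) = 18,  a(33) = 24,  a(34) = 10,  a(35) = 0,  a(36) = 2,  a(37) = 8,  a(38) = 10,  a(39) = 8,  a(40) = 6,  a(41) = 20,  a(42) = 14,  a(43) = 4.
Since (a(42), a(43)) = (a(0), a(1)) = (14, 4) (two consecutive terms determine the rest), the sequence is periodic with period 42.
The value 12 first appears (with j ≥ 2) at a(5).

5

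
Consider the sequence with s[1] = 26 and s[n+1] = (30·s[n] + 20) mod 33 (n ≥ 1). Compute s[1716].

Computing terms: s[1] = 26; s[2] = 8; s[3] = 29; s[4] = 32; s[5] = 23; s[6] = 17; s[7] = 2; s[8] = 14; s[9] = 11; s[10] = 20; s[11] = 26.
Since s[11] = s[1] = 26, the sequence is periodic with period 10.
So s[1716] = s[1 + ((1716-1) mod 10)] = s[6] = 17.

17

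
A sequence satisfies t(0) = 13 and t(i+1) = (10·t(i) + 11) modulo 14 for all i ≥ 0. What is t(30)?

13

Computing terms: t(0) = 13, t(1) = 1, t(2) = 7, t(3) = 11, t(4) = 9, t(5) = 3, t(6) = 13.
Since t(6) = t(0) = 13, the sequence is periodic with period 6.
(30 - 0) mod 6 = 0, so t(30) = t(0) = 13.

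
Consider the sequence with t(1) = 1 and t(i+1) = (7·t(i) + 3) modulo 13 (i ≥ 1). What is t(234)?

Computing terms: t(1) = 1, t(2) = 10, t(3) = 8, t(4) = 7, t(5) = 0, t(6) = 3, t(7) = 11, t(8) = 2, t(9) = 4, t(10) = 5, t(11) = 12, t(12) = 9, t(13) = 1.
Since t(13) = t(1) = 1, the sequence is periodic with period 12.
So t(234) = t(1 + ((234-1) mod 12)) = t(6) = 3.

3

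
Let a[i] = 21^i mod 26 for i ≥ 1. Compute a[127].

5

a[1] = 21,  a[2] = 25,  a[3] = 5,  a[4] = 1,  a[5] = 21.
Since a[5] = a[1] = 21, the sequence is periodic with period 4.
(127 - 1) mod 4 = 2, so a[127] = a[3] = 5.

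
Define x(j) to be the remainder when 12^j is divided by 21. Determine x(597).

We have x(1) = 12; x(2) = 18; x(3) = 6; x(4) = 9; x(5) = 3; x(6) = 15; x(7) = 12.
Since x(7) = x(1) = 12, the sequence is periodic with period 6.
(597 - 1) mod 6 = 2, so x(597) = x(3) = 6.

6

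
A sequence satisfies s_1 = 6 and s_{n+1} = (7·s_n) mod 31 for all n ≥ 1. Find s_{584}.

21

Computing terms: s_1 = 6; s_2 = 11; s_3 = 15; s_4 = 12; s_5 = 22; s_6 = 30; s_7 = 24; s_8 = 13; s_9 = 29; s_{10} = 17; s_{11} = 26; s_{12} = 27; s_{13} = 3; s_{14} = 21; s_{15} = 23; s_{16} = 6.
Since s_{16} = s_1 = 6, the sequence is periodic with period 15.
(584 - 1) mod 15 = 13, so s_{584} = s_{14} = 21.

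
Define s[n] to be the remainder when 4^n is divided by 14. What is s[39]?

8

s[1] = 4; s[2] = 2; s[3] = 8; s[4] = 4.
Since s[4] = s[1] = 4, the sequence is periodic with period 3.
(39 - 1) mod 3 = 2, so s[39] = s[3] = 8.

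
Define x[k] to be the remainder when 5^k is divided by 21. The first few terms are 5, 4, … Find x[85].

Listing terms: x[1] = 5; x[2] = 4; x[3] = 20; x[4] = 16; x[5] = 17; x[6] = 1; x[7] = 5.
Since x[7] = x[1] = 5, the sequence is periodic with period 6.
So x[85] = x[1 + ((85-1) mod 6)] = x[1] = 5.

5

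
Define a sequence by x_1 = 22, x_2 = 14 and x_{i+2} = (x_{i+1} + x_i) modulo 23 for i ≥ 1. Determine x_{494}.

13

Listing terms: x_1 = 22; x_2 = 14; x_3 = 13; x_4 = 4; x_5 = 17; x_6 = 21; x_7 = 15; x_8 = 13; x_9 = 5; x_{10} = 18; x_{11} = 0; x_{12} = 18; x_{13} = 18; x_{14} = 13; x_{15} = 8; x_{16} = 21; x_{17} = 6; x_{18} = 4; x_{19} = 10; x_{20} = 14; x_{21} = 1; x_{22} = 15; x_{23} = 16; x_{24} = 8; x_{25} = 1; x_{26} = 9; x_{27} = 10; x_{28} = 19; x_{29} = 6; x_{30} = 2; x_{31} = 8; x_{32} = 10; x_{33} = 18; x_{34} = 5; x_{35} = 0; x_{36} = 5; x_{37} = 5; x_{38} = 10; x_{39} = 15; x_{40} = 2; x_{41} = 17; x_{42} = 19; x_{43} = 13; x_{44} = 9; x_{45} = 22; x_{46} = 8; x_{47} = 7; x_{48} = 15; x_{49} = 22; x_{50} = 14.
Since (x_{49}, x_{50}) = (x_1, x_2) = (22, 14) (two consecutive terms determine the rest), the sequence is periodic with period 48.
So x_{494} = x_{1 + ((494-1) mod 48)} = x_{14} = 13.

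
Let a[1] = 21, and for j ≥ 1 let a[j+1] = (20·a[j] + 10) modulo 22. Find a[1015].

a[1] = 21, a[2] = 12, a[3] = 8, a[4] = 16, a[5] = 0, a[6] = 10, a[7] = 12.
Since a[7] = a[2] = 12, the sequence is eventually periodic: after a pre-period of length 1 it cycles with period 5.
For j ≥ 2, a[j] depends only on (j - 2) mod 5. (1015 - 2) mod 5 = 3, so a[1015] = a[5] = 0.

0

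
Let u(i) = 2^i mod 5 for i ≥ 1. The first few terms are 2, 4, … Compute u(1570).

Computing terms: u(1) = 2, u(2) = 4, u(3) = 3, u(4) = 1, u(5) = 2.
Since u(5) = u(1) = 2, the sequence is periodic with period 4.
(1570 - 1) mod 4 = 1, so u(1570) = u(2) = 4.

4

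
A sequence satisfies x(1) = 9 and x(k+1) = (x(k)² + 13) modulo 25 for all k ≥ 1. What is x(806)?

x(1) = 9; x(2) = 19; x(3) = 24; x(4) = 14; x(5) = 9.
The sequence repeats with period 4.
So x(806) = x(1 + ((806-1) mod 4)) = x(2) = 19.

19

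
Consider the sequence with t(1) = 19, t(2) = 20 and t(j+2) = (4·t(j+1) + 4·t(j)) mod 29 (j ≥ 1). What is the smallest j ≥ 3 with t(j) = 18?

5

Listing terms: t(1) = 19; t(2) = 20; t(3) = 11; t(4) = 8; t(5) = 18; t(6) = 17; t(7) = 24; t(8) = 19; t(9) = 27; t(10) = 10; t(11) = 3; t(12) = 23; t(13) = 17; t(14) = 15; t(15) = 12; t(16) = 21; t(17) = 16; t(18) = 3; t(19) = 18; t(20) = 26; t(21) = 2; t(22) = 25; t(23) = 21; t(24) = 10; t(25) = 8; t(26) = 14; t(27) = 1; t(28) = 2; t(29) = 12; t(30) = 27; t(31) = 11; t(32) = 7; t(33) = 14; t(34) = 26; t(35) = 15; t(36) = 19; t(37) = 20.
The sequence repeats with period 35.
The value 18 first appears (with j ≥ 3) at t(5).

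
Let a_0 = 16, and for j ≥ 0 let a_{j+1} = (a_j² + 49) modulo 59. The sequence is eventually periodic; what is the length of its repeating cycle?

a_0 = 16, a_1 = 10, a_2 = 31, a_3 = 7, a_4 = 39, a_5 = 36, a_6 = 47, a_7 = 16.
The sequence repeats with period 7.

7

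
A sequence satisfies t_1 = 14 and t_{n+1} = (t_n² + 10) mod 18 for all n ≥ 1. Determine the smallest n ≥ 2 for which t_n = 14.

4

t_1 = 14; t_2 = 8; t_3 = 2; t_4 = 14.
The sequence repeats with period 3.
The value 14 next appears (with n ≥ 2) at t_4.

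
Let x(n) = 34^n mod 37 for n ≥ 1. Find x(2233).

Computing terms: x(1) = 34; x(2) = 9; x(3) = 10; x(4) = 7; x(5) = 16; x(6) = 26; x(7) = 33; x(8) = 12; x(9) = 1; x(10) = 34.
Since x(10) = x(1) = 34, the sequence is periodic with period 9.
So x(2233) = x(1 + ((2233-1) mod 9)) = x(1) = 34.

34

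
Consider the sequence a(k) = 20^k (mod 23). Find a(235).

Computing terms: a(0) = 1, a(1) = 20, a(2) = 9, a(3) = 19, a(4) = 12, a(5) = 10, a(6) = 16, a(7) = 21, a(8) = 6, a(9) = 5, a(10) = 8, a(11) = 22, a(12) = 3, a(13) = 14, a(14) = 4, a(15) = 11, a(16) = 13, a(17) = 7, a(18) = 2, a(19) = 17, a(20) = 18, a(21) = 15, a(22) = 1.
The sequence repeats with period 22.
(235 - 0) mod 22 = 15, so a(235) = a(15) = 11.

11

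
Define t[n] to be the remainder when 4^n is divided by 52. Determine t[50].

16

We have t[0] = 1,  t[1] = 4,  t[2] = 16,  t[3] = 12,  t[4] = 48,  t[5] = 36,  t[6] = 40,  t[7] = 4.
Since t[7] = t[1] = 4, the sequence is eventually periodic: after a pre-period of length 1 it cycles with period 6.
For n ≥ 1, t[n] depends only on (n - 1) mod 6. (50 - 1) mod 6 = 1, so t[50] = t[2] = 16.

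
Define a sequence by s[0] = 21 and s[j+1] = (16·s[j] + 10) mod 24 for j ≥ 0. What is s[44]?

2

Computing terms: s[0] = 21; s[1] = 10; s[2] = 2; s[3] = 18; s[4] = 10.
Since s[4] = s[1] = 10, the sequence is eventually periodic: after a pre-period of length 1 it cycles with period 3.
For j ≥ 1, s[j] depends only on (j - 1) mod 3. (44 - 1) mod 3 = 1, so s[44] = s[2] = 2.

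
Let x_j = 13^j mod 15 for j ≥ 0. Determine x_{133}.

We have x_0 = 1,  x_1 = 13,  x_2 = 4,  x_3 = 7,  x_4 = 1.
Since x_4 = x_0 = 1, the sequence is periodic with period 4.
So x_{133} = x_{0 + ((133-0) mod 4)} = x_1 = 13.

13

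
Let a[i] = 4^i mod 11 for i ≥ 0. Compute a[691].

4

Computing terms: a[0] = 1; a[1] = 4; a[2] = 5; a[3] = 9; a[4] = 3; a[5] = 1.
The sequence repeats with period 5.
(691 - 0) mod 5 = 1, so a[691] = a[1] = 4.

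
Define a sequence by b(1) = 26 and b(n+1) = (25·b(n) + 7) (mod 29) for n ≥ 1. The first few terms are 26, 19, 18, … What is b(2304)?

26

Computing terms: b(1) = 26, b(2) = 19, b(3) = 18, b(4) = 22, b(5) = 6, b(6) = 12, b(7) = 17, b(8) = 26.
Since b(8) = b(1) = 26, the sequence is periodic with period 7.
So b(2304) = b(1 + ((2304-1) mod 7)) = b(1) = 26.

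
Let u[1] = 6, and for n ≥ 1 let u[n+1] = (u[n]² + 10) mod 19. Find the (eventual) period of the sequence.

7

Listing terms: u[1] = 6, u[2] = 8, u[3] = 17, u[4] = 14, u[5] = 16, u[6] = 0, u[7] = 10, u[8] = 15, u[9] = 7, u[10] = 2, u[11] = 14.
Since u[11] = u[4] = 14, the sequence is eventually periodic: after a pre-period of length 3 it cycles with period 7.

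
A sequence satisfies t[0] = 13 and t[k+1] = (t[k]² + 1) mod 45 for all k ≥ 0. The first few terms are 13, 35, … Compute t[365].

Computing terms: t[0] = 13; t[1] = 35; t[2] = 11; t[3] = 32; t[4] = 35.
Since t[4] = t[1] = 35, the sequence is eventually periodic: after a pre-period of length 1 it cycles with period 3.
For k ≥ 1, t[k] depends only on (k - 1) mod 3. (365 - 1) mod 3 = 1, so t[365] = t[2] = 11.

11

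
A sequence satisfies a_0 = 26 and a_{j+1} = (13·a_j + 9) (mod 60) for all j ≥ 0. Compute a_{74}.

20

Computing terms: a_0 = 26,  a_1 = 47,  a_2 = 20,  a_3 = 29,  a_4 = 26.
Since a_4 = a_0 = 26, the sequence is periodic with period 4.
So a_{74} = a_{0 + ((74-0) mod 4)} = a_2 = 20.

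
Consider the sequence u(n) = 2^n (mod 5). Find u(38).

4

We have u(0) = 1, u(1) = 2, u(2) = 4, u(3) = 3, u(4) = 1.
Since u(4) = u(0) = 1, the sequence is periodic with period 4.
(38 - 0) mod 4 = 2, so u(38) = u(2) = 4.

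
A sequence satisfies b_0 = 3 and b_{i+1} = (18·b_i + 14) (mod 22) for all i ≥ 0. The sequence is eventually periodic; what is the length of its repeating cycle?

10

b_0 = 3; b_1 = 2; b_2 = 6; b_3 = 12; b_4 = 10; b_5 = 18; b_6 = 8; b_7 = 4; b_8 = 20; b_9 = 0; b_{10} = 14; b_{11} = 2.
Since b_{11} = b_1 = 2, the sequence is eventually periodic: after a pre-period of length 1 it cycles with period 10.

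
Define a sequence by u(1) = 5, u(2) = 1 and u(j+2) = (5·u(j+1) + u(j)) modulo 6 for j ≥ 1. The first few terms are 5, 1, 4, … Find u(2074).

1

u(1) = 5, u(2) = 1, u(3) = 4, u(4) = 3, u(5) = 1, u(6) = 2, u(7) = 5, u(8) = 3, u(9) = 2, u(10) = 1, u(11) = 1, u(12) = 0, u(13) = 1, u(14) = 5, u(15) = 2, u(16) = 3, u(17) = 5, u(18) = 4, u(19) = 1, u(20) = 3, u(21) = 4, u(22) = 5, u(23) = 5, u(24) = 0, u(25) = 5, u(26) = 1.
Since (u(25), u(26)) = (u(1), u(2)) = (5, 1) (two consecutive terms determine the rest), the sequence is periodic with period 24.
So u(2074) = u(1 + ((2074-1) mod 24)) = u(10) = 1.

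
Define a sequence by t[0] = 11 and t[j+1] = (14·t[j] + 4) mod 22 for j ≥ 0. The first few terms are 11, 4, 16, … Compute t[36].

4

We have t[0] = 11,  t[1] = 4,  t[2] = 16,  t[3] = 8,  t[4] = 6,  t[5] = 0,  t[6] = 4.
Since t[6] = t[1] = 4, the sequence is eventually periodic: after a pre-period of length 1 it cycles with period 5.
For j ≥ 1, t[j] depends only on (j - 1) mod 5. (36 - 1) mod 5 = 0, so t[36] = t[1] = 4.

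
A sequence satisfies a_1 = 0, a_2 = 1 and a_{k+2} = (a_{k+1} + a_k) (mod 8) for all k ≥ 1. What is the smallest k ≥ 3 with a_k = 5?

a_1 = 0,  a_2 = 1,  a_3 = 1,  a_4 = 2,  a_5 = 3,  a_6 = 5,  a_7 = 0,  a_8 = 5,  a_9 = 5,  a_{10} = 2,  a_{11} = 7,  a_{12} = 1,  a_{13} = 0,  a_{14} = 1.
The sequence repeats with period 12.
The value 5 first appears (with k ≥ 3) at a_6.

6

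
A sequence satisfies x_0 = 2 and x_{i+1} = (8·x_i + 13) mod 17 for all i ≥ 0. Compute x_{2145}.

12

Computing terms: x_0 = 2; x_1 = 12; x_2 = 7; x_3 = 1; x_4 = 4; x_5 = 11; x_6 = 16; x_7 = 5; x_8 = 2.
Since x_8 = x_0 = 2, the sequence is periodic with period 8.
So x_{2145} = x_{0 + ((2145-0) mod 8)} = x_1 = 12.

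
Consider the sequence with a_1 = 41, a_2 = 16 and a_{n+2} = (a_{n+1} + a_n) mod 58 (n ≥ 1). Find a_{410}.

We have a_1 = 41; a_2 = 16; a_3 = 57; a_4 = 15; a_5 = 14; a_6 = 29; a_7 = 43; a_8 = 14; a_9 = 57; a_{10} = 13; a_{11} = 12; a_{12} = 25; a_{13} = 37; a_{14} = 4; a_{15} = 41; a_{16} = 45; a_{17} = 28; a_{18} = 15; a_{19} = 43; a_{20} = 0; a_{21} = 43; a_{22} = 43; a_{23} = 28; a_{24} = 13; a_{25} = 41; a_{26} = 54; a_{27} = 37; a_{28} = 33; a_{29} = 12; a_{30} = 45; a_{31} = 57; a_{32} = 44; a_{33} = 43; a_{34} = 29; a_{35} = 14; a_{36} = 43; a_{37} = 57; a_{38} = 42; a_{39} = 41; a_{40} = 25; a_{41} = 8; a_{42} = 33; a_{43} = 41; a_{44} = 16.
Since (a_{43}, a_{44}) = (a_1, a_2) = (41, 16) (two consecutive terms determine the rest), the sequence is periodic with period 42.
So a_{410} = a_{1 + ((410-1) mod 42)} = a_{32} = 44.

44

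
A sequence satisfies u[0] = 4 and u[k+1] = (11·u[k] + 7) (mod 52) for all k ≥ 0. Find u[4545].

Computing terms: u[0] = 4; u[1] = 51; u[2] = 48; u[3] = 15; u[4] = 16; u[5] = 27; u[6] = 44; u[7] = 23; u[8] = 0; u[9] = 7; u[10] = 32; u[11] = 47; u[12] = 4.
The sequence repeats with period 12.
So u[4545] = u[0 + ((4545-0) mod 12)] = u[9] = 7.

7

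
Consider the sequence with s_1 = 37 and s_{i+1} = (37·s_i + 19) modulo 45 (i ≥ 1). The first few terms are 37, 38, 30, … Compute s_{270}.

s_1 = 37,  s_2 = 38,  s_3 = 30,  s_4 = 4,  s_5 = 32,  s_6 = 33,  s_7 = 25,  s_8 = 44,  s_9 = 27,  s_{10} = 28,  s_{11} = 20,  s_{12} = 39,  s_{13} = 22,  s_{14} = 23,  s_{15} = 15,  s_{16} = 34,  s_{17} = 17,  s_{18} = 18,  s_{19} = 10,  s_{20} = 29,  s_{21} = 12,  s_{22} = 13,  s_{23} = 5,  s_{24} = 24,  s_{25} = 7,  s_{26} = 8,  s_{27} = 0,  s_{28} = 19,  s_{29} = 2,  s_{30} = 3,  s_{31} = 40,  s_{32} = 14,  s_{33} = 42,  s_{34} = 43,  s_{35} = 35,  s_{36} = 9,  s_{37} = 37.
Since s_{37} = s_1 = 37, the sequence is periodic with period 36.
So s_{270} = s_{1 + ((270-1) mod 36)} = s_{18} = 18.

18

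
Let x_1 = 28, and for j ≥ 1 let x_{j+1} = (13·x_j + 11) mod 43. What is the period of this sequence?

We have x_1 = 28; x_2 = 31; x_3 = 27; x_4 = 18; x_5 = 30; x_6 = 14; x_7 = 21; x_8 = 26; x_9 = 5; x_{10} = 33; x_{11} = 10; x_{12} = 12; x_{13} = 38; x_{14} = 32; x_{15} = 40; x_{16} = 15; x_{17} = 34; x_{18} = 23; x_{19} = 9; x_{20} = 42; x_{21} = 41; x_{22} = 28.
Since x_{22} = x_1 = 28, the sequence is periodic with period 21.

21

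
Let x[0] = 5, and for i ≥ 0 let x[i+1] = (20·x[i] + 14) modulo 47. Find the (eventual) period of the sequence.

46

Listing terms: x[0] = 5; x[1] = 20; x[2] = 38; x[3] = 22; x[4] = 31; x[5] = 23; x[6] = 4; x[7] = 0; x[8] = 14; x[9] = 12; x[10] = 19; x[11] = 18; x[12] = 45; x[13] = 21; x[14] = 11; x[15] = 46; x[16] = 41; x[17] = 35; x[18] = 9; x[19] = 6; x[20] = 40; x[21] = 15; x[22] = 32; x[23] = 43; x[24] = 28; x[25] = 10; x[26] = 26; x[27] = 17; x[28] = 25; x[29] = 44; x[30] = 1; x[31] = 34; x[32] = 36; x[33] = 29; x[34] = 30; x[35] = 3; x[36] = 27; x[37] = 37; x[38] = 2; x[39] = 7; x[40] = 13; x[41] = 39; x[42] = 42; x[43] = 8; x[44] = 33; x[45] = 16; x[46] = 5.
Since x[46] = x[0] = 5, the sequence is periodic with period 46.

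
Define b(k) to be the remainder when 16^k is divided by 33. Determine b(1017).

Computing terms: b(1) = 16,  b(2) = 25,  b(3) = 4,  b(4) = 31,  b(5) = 1,  b(6) = 16.
Since b(6) = b(1) = 16, the sequence is periodic with period 5.
(1017 - 1) mod 5 = 1, so b(1017) = b(2) = 25.

25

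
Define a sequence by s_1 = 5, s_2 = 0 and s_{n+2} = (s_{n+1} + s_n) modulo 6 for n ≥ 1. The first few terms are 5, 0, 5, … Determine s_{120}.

Listing terms: s_1 = 5, s_2 = 0, s_3 = 5, s_4 = 5, s_5 = 4, s_6 = 3, s_7 = 1, s_8 = 4, s_9 = 5, s_{10} = 3, s_{11} = 2, s_{12} = 5, s_{13} = 1, s_{14} = 0, s_{15} = 1, s_{16} = 1, s_{17} = 2, s_{18} = 3, s_{19} = 5, s_{20} = 2, s_{21} = 1, s_{22} = 3, s_{23} = 4, s_{24} = 1, s_{25} = 5, s_{26} = 0.
Since (s_{25}, s_{26}) = (s_1, s_2) = (5, 0) (two consecutive terms determine the rest), the sequence is periodic with period 24.
So s_{120} = s_{1 + ((120-1) mod 24)} = s_{24} = 1.

1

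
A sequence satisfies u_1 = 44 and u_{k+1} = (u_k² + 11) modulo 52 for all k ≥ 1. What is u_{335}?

36

Computing terms: u_1 = 44, u_2 = 23, u_3 = 20, u_4 = 47, u_5 = 36, u_6 = 7, u_7 = 8, u_8 = 23.
Since u_8 = u_2 = 23, the sequence is eventually periodic: after a pre-period of length 1 it cycles with period 6.
For k ≥ 2, u_k depends only on (k - 2) mod 6. (335 - 2) mod 6 = 3, so u_{335} = u_5 = 36.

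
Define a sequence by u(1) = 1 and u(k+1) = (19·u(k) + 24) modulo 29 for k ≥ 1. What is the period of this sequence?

u(1) = 1, u(2) = 14, u(3) = 0, u(4) = 24, u(5) = 16, u(6) = 9, u(7) = 21, u(8) = 17, u(9) = 28, u(10) = 5, u(11) = 3, u(12) = 23, u(13) = 26, u(14) = 25, u(15) = 6, u(16) = 22, u(17) = 7, u(18) = 12, u(19) = 20, u(20) = 27, u(21) = 15, u(22) = 19, u(23) = 8, u(24) = 2, u(25) = 4, u(26) = 13, u(27) = 10, u(28) = 11, u(29) = 1.
The sequence repeats with period 28.

28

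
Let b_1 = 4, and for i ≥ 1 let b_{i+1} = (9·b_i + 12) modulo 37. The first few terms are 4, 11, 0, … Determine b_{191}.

11

Computing terms: b_1 = 4; b_2 = 11; b_3 = 0; b_4 = 12; b_5 = 9; b_6 = 19; b_7 = 35; b_8 = 31; b_9 = 32; b_{10} = 4.
Since b_{10} = b_1 = 4, the sequence is periodic with period 9.
(191 - 1) mod 9 = 1, so b_{191} = b_2 = 11.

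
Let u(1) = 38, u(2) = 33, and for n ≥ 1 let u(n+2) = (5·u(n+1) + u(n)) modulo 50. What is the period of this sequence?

15

We have u(1) = 38, u(2) = 33, u(3) = 3, u(4) = 48, u(5) = 43, u(6) = 13, u(7) = 8, u(8) = 3, u(9) = 23, u(10) = 18, u(11) = 13, u(12) = 33, u(13) = 28, u(14) = 23, u(15) = 43, u(16) = 38, u(17) = 33.
The sequence repeats with period 15.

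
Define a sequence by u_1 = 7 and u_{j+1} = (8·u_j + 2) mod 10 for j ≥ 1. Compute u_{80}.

0

Listing terms: u_1 = 7; u_2 = 8; u_3 = 6; u_4 = 0; u_5 = 2; u_6 = 8.
Since u_6 = u_2 = 8, the sequence is eventually periodic: after a pre-period of length 1 it cycles with period 4.
For j ≥ 2, u_j depends only on (j - 2) mod 4. (80 - 2) mod 4 = 2, so u_{80} = u_4 = 0.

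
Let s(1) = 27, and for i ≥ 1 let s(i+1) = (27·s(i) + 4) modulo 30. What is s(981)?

Listing terms: s(1) = 27, s(2) = 13, s(3) = 25, s(4) = 19, s(5) = 7, s(6) = 13.
Since s(6) = s(2) = 13, the sequence is eventually periodic: after a pre-period of length 1 it cycles with period 4.
For i ≥ 2, s(i) depends only on (i - 2) mod 4. (981 - 2) mod 4 = 3, so s(981) = s(5) = 7.

7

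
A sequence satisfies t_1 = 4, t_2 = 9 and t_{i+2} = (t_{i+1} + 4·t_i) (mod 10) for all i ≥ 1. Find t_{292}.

1

We have t_1 = 4, t_2 = 9, t_3 = 5, t_4 = 1, t_5 = 1, t_6 = 5, t_7 = 9, t_8 = 9, t_9 = 5.
Since (t_8, t_9) = (t_2, t_3) = (9, 5) (two consecutive terms determine the rest), the sequence is eventually periodic: after a pre-period of length 1 it cycles with period 6.
For i ≥ 2, t_i depends only on (i - 2) mod 6. (292 - 2) mod 6 = 2, so t_{292} = t_4 = 1.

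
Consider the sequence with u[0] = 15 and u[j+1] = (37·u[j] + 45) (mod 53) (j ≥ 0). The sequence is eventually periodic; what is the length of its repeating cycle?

u[0] = 15, u[1] = 17, u[2] = 38, u[3] = 20, u[4] = 43, u[5] = 46, u[6] = 51, u[7] = 24, u[8] = 32, u[9] = 10, u[10] = 44, u[11] = 30, u[12] = 42, u[13] = 9, u[14] = 7, u[15] = 39, u[16] = 4, u[17] = 34, u[18] = 31, u[19] = 26, u[20] = 0, u[21] = 45, u[22] = 14, u[23] = 33, u[24] = 47, u[25] = 35, u[26] = 15.
The sequence repeats with period 26.

26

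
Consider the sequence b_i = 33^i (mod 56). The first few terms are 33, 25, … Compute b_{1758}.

1

We have b_1 = 33; b_2 = 25; b_3 = 41; b_4 = 9; b_5 = 17; b_6 = 1; b_7 = 33.
The sequence repeats with period 6.
So b_{1758} = b_{1 + ((1758-1) mod 6)} = b_6 = 1.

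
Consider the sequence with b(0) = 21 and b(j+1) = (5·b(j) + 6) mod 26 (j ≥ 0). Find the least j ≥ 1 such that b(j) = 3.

We have b(0) = 21,  b(1) = 7,  b(2) = 15,  b(3) = 3,  b(4) = 21.
Since b(4) = b(0) = 21, the sequence is periodic with period 4.
The value 3 first appears (with j ≥ 1) at b(3).

3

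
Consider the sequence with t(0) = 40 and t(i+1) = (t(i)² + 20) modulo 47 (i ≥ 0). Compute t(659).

38

We have t(0) = 40,  t(1) = 22,  t(2) = 34,  t(3) = 1,  t(4) = 21,  t(5) = 38,  t(6) = 7,  t(7) = 22.
Since t(7) = t(1) = 22, the sequence is eventually periodic: after a pre-period of length 1 it cycles with period 6.
For i ≥ 1, t(i) depends only on (i - 1) mod 6. (659 - 1) mod 6 = 4, so t(659) = t(5) = 38.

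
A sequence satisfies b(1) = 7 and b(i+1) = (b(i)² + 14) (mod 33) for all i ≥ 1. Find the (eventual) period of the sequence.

Computing terms: b(1) = 7,  b(2) = 30,  b(3) = 23,  b(4) = 15,  b(5) = 8,  b(6) = 12,  b(7) = 26,  b(8) = 30.
Since b(8) = b(2) = 30, the sequence is eventually periodic: after a pre-period of length 1 it cycles with period 6.

6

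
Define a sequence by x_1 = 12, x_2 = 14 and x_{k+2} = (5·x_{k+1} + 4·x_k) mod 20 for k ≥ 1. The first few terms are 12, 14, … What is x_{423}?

x_1 = 12, x_2 = 14, x_3 = 18, x_4 = 6, x_5 = 2, x_6 = 14, x_7 = 18.
Since (x_6, x_7) = (x_2, x_3) = (14, 18) (two consecutive terms determine the rest), the sequence is eventually periodic: after a pre-period of length 1 it cycles with period 4.
For k ≥ 2, x_k depends only on (k - 2) mod 4. (423 - 2) mod 4 = 1, so x_{423} = x_3 = 18.

18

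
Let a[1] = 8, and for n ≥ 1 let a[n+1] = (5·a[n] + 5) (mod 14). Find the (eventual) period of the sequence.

6

We have a[1] = 8; a[2] = 3; a[3] = 6; a[4] = 7; a[5] = 12; a[6] = 9; a[7] = 8.
The sequence repeats with period 6.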